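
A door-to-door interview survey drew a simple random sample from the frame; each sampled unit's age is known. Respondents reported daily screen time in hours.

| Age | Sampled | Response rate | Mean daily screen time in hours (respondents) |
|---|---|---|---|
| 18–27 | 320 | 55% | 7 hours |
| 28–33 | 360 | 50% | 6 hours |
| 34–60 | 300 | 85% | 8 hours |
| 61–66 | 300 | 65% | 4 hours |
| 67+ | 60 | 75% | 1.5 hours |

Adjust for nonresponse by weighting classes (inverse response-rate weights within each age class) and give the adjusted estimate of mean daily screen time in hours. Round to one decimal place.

6.0

Each respondent's weight = sampled/responded in their class; summing within a class gives n_sampled, so:
  18–27: 320 × 7 = 2240
  28–33: 360 × 6 = 2160
  34–60: 300 × 8 = 2400
  61–66: 300 × 4 = 1200
  67+: 60 × 1.5 = 90
Adjusted estimate = 8090 / 1,340 = 6.03731 → 6.0.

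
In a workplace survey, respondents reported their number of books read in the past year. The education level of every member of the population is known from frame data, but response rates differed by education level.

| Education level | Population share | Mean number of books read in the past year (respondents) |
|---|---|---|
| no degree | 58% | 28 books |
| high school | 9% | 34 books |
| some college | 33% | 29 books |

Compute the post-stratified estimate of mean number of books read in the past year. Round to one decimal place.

28.9

Each cell contributes population-share × respondent value:
  no degree: 0.58 × 28 = 16.24
  high school: 0.09 × 34 = 3.06
  some college: 0.33 × 29 = 9.57
Post-stratified estimate = 28.87 → 28.9.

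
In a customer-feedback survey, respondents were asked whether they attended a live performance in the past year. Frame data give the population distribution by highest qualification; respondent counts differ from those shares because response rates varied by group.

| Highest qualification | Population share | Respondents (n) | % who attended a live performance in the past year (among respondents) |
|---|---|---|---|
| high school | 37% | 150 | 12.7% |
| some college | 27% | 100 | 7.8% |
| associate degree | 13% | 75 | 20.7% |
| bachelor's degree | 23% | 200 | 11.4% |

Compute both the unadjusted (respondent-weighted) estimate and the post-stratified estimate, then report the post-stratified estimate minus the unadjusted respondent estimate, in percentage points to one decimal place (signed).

-0.3 percentage points

Naive respondent-only estimate (weights = respondent counts):
  (150/525)×12.7 + (100/525)×7.8 + (75/525)×20.7 + (200/525)×11.4 = 12.4143%
Post-stratified estimate weights by population shares:
  0.37×12.7 + 0.27×7.8 + 0.13×20.7 + 0.23×11.4 = 12.118%
Difference = 12.118 − 12.4143 = -0.2963 pp.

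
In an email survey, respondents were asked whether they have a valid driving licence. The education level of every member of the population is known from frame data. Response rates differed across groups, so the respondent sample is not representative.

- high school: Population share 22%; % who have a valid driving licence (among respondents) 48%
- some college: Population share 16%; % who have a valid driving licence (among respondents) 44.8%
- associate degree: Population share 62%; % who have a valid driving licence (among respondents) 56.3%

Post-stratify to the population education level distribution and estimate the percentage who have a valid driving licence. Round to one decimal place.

Each cell contributes population-share × respondent value:
  high school: 0.22 × 48 = 10.56
  some college: 0.16 × 44.8 = 7.168
  associate degree: 0.62 × 56.3 = 34.906
Post-stratified estimate = 52.634 → 52.6%.

52.6%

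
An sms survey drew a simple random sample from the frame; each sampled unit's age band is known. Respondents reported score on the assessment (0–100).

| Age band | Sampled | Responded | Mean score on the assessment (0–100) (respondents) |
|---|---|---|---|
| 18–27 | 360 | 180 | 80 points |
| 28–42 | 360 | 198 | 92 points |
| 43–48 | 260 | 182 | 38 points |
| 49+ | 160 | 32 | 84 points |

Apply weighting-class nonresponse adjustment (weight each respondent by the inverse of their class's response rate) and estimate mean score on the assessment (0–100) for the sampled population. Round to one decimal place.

74.8

Response rates by class: 18–27 180/360 = 50%, 28–42 198/360 = 55%, 43–48 182/260 = 70%, 49+ 32/160 = 20%.
Weighting each respondent by the inverse class response rate inflates each class back to its sampled size, so the class weight is n_sampled:
  18–27: 360 × 80 = 28,800
  28–42: 360 × 92 = 33,120
  43–48: 260 × 38 = 9880
  49+: 160 × 84 = 13,440
Adjusted estimate = 85,240 / 1,140 = 74.7719 → 74.8.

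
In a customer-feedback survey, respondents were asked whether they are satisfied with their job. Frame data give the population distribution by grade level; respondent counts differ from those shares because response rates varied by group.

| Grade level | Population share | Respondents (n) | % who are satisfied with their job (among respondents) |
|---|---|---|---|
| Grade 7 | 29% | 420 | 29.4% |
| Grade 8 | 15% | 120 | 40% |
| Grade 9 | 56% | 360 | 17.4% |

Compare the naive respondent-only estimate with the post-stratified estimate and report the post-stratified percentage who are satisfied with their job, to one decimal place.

24.3%

Without adjustment, the pooled respondent share is:
  (420/900)×29.4 + (120/900)×40 + (360/900)×17.4 = 26.0133%
Post-stratifying to population shares instead:
  0.29×29.4 + 0.15×40 + 0.56×17.4 = 24.27%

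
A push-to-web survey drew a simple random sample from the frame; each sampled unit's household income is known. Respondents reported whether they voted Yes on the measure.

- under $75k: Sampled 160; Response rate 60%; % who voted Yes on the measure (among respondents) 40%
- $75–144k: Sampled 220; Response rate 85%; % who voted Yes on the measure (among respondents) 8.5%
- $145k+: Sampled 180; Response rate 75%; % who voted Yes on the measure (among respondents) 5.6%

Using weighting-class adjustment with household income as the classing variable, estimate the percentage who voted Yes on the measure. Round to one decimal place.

16.6%

Weighting each respondent by the inverse class response rate inflates each class back to its sampled size, so the class weight is n_sampled:
  under $75k: 160 × 40 = 6400
  $75–144k: 220 × 8.5 = 1870
  $145k+: 180 × 5.6 = 1008
Adjusted estimate = 9278 / 560 = 16.5679 → 16.6%.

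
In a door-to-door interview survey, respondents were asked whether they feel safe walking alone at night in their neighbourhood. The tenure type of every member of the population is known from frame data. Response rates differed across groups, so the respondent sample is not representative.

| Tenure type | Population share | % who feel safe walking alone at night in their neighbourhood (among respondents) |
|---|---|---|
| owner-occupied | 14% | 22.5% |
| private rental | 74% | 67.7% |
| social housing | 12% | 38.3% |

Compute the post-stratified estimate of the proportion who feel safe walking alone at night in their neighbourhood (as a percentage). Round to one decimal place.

Each cell contributes population-share × respondent value:
  owner-occupied: 0.14 × 22.5 = 3.15
  private rental: 0.74 × 67.7 = 50.098
  social housing: 0.12 × 38.3 = 4.596
Post-stratified estimate = 57.844 → 57.8%.

57.8%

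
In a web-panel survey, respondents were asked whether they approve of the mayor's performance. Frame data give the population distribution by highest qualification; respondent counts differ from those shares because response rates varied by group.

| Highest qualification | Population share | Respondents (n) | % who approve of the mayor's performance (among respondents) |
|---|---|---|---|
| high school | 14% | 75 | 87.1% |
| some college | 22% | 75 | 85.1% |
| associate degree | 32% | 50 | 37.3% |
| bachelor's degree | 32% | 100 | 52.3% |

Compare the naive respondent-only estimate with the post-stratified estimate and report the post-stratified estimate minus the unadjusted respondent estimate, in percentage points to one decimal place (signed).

Naive respondent-only estimate (weights = respondent counts):
  (75/300)×87.1 + (75/300)×85.1 + (50/300)×37.3 + (100/300)×52.3 = 66.7%
Post-stratified estimate weights by population shares:
  0.14×87.1 + 0.22×85.1 + 0.32×37.3 + 0.32×52.3 = 59.588%
Difference = 59.588 − 66.7 = -7.112 pp.

-7.1 percentage points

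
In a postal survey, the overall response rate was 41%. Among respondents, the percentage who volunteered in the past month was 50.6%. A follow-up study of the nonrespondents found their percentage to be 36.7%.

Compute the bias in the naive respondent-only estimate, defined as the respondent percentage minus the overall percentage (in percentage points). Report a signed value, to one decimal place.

Nonresponse fraction = 1 − 0.41 = 0.59.
Bias = (nonresponse fraction) × (respondent percentage − nonrespondent percentage)
     = 0.59 × (50.6 − 36.7) = 0.59 × 13.9 = 8.201.

+8.2 percentage points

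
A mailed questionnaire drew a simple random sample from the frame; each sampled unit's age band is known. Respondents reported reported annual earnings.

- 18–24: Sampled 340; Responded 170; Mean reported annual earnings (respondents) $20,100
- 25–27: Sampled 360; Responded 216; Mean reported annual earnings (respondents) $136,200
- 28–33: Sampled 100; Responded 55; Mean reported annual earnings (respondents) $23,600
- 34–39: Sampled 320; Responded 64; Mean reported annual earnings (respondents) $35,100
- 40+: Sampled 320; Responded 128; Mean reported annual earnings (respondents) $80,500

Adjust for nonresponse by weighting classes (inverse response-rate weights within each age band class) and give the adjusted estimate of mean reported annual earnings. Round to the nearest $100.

$66,100

Response rates by class: 18–24 170/340 = 50%, 25–27 216/360 = 60%, 28–33 55/100 = 55%, 34–39 64/320 = 20%, 40+ 128/320 = 40%.
Each respondent's weight = sampled/responded in their class; summing within a class gives n_sampled, so:
  18–24: 340 × 20,100 = 6,834,000
  25–27: 360 × 136,200 = 49,032,000
  28–33: 100 × 23,600 = 2,360,000
  34–39: 320 × 35,100 = 11,232,000
  40+: 320 × 80,500 = 25,760,000
Adjusted estimate = 95,218,000 / 1,440 = 66123.6 → $66,100.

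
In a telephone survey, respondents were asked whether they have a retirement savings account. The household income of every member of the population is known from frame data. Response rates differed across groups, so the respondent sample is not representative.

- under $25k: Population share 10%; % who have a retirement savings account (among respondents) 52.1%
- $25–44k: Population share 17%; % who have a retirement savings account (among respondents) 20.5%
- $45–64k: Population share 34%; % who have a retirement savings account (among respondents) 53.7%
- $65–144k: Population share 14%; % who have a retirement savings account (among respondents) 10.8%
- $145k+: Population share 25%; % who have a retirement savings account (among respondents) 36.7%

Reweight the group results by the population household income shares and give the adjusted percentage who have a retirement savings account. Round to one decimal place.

37.6%

Reweight to the known household income distribution:
  under $25k: 0.1 × 52.1 = 5.21
  $25–44k: 0.17 × 20.5 = 3.485
  $45–64k: 0.34 × 53.7 = 18.258
  $65–144k: 0.14 × 10.8 = 1.512
  $145k+: 0.25 × 36.7 = 9.175
Post-stratified estimate = 37.64 → 37.6%.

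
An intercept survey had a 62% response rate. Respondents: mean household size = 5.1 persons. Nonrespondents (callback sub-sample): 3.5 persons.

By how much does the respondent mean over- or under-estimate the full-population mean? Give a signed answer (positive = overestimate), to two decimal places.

+0.61

Nonresponse fraction = 1 − 0.62 = 0.38.
Bias = (nonresponse fraction) × (respondent mean − nonrespondent mean)
     = 0.38 × (5.1 − 3.5) = 0.38 × 1.6 = 0.608.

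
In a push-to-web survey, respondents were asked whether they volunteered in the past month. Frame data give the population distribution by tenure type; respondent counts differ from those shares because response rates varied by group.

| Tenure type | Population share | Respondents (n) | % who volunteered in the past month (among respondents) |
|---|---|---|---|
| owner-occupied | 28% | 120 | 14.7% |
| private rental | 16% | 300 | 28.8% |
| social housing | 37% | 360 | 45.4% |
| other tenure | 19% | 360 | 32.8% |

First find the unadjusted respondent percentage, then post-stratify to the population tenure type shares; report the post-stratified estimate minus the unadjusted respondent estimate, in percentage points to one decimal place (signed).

Naive respondent-only estimate (weights = respondent counts):
  (120/1140)×14.7 + (300/1140)×28.8 + (360/1140)×45.4 + (360/1140)×32.8 = 33.8211%
Reweighting by population tenure type shares:
  0.28×14.7 + 0.16×28.8 + 0.37×45.4 + 0.19×32.8 = 31.754%
Difference = 31.754 − 33.8211 = -2.0671 pp.

-2.1 percentage points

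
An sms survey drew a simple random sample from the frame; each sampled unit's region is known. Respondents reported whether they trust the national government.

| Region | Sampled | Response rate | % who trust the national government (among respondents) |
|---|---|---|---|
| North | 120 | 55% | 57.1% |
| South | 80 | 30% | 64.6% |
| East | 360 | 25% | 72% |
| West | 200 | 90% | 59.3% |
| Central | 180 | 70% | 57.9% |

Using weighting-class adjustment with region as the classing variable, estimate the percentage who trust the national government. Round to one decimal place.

Each respondent's weight = sampled/responded in their class; summing within a class gives n_sampled, so:
  North: 120 × 57.1 = 6852
  South: 80 × 64.6 = 5168
  East: 360 × 72 = 25,920
  West: 200 × 59.3 = 11,860
  Central: 180 × 57.9 = 10,422
Adjusted estimate = 60,222 / 940 = 64.066 → 64.1%.

64.1%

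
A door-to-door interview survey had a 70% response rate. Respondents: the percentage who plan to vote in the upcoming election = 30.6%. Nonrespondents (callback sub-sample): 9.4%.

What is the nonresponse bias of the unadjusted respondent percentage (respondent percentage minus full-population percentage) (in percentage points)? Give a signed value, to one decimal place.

Nonresponse fraction = 1 − 0.7 = 0.3.
Bias = (nonresponse fraction) × (respondent percentage − nonrespondent percentage)
     = 0.3 × (30.6 − 9.4) = 0.3 × 21.2 = 6.36.

+6.4 percentage points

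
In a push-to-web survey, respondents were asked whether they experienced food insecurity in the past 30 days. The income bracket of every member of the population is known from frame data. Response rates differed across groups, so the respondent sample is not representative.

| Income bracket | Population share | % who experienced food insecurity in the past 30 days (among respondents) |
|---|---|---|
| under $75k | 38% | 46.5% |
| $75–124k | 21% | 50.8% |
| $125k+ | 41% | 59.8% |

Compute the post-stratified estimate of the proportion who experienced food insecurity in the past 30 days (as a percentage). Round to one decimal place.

52.9%

Post-stratification weights by population share, not respondent share:
  under $75k: 0.38 × 46.5 = 17.67
  $75–124k: 0.21 × 50.8 = 10.668
  $125k+: 0.41 × 59.8 = 24.518
Post-stratified estimate = 52.856 → 52.9%.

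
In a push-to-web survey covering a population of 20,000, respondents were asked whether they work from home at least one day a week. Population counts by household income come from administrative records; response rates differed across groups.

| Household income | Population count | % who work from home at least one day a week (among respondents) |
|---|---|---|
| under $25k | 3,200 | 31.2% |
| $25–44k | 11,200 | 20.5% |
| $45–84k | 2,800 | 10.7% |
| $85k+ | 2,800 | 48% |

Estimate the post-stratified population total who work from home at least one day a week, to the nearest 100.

4,900

Apply each group's respondent rate to its population count:
  under $25k: 3,200 × 31.2% = 998.4
  $25–44k: 11,200 × 20.5% = 2296
  $45–84k: 2,800 × 10.7% = 299.6
  $85k+: 2,800 × 48% = 1344
Estimated total = 4938 → 4,900.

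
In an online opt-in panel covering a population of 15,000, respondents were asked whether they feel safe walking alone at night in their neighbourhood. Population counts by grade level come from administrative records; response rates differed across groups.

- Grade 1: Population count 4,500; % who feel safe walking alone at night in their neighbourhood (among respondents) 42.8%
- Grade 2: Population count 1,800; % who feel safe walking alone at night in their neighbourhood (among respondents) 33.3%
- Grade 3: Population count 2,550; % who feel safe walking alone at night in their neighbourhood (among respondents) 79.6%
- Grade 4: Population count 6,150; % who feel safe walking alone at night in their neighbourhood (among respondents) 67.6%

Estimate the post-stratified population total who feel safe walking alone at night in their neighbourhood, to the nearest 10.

Apply each group's respondent rate to its population count:
  Grade 1: 4,500 × 42.8% = 1926
  Grade 2: 1,800 × 33.3% = 599.4
  Grade 3: 2,550 × 79.6% = 2029.8
  Grade 4: 6,150 × 67.6% = 4157.4
Estimated total = 8712.6 → 8,710.

8,710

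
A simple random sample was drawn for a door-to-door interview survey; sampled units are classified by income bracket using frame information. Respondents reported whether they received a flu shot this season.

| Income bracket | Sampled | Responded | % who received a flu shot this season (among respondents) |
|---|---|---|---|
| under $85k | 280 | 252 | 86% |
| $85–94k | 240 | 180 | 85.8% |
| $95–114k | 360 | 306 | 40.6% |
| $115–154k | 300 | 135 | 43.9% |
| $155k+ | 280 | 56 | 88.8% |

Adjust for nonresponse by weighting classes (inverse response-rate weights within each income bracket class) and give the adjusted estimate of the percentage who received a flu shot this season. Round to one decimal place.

Class response rates: under $85k 252/280 = 90%, $85–94k 180/240 = 75%, $95–114k 306/360 = 85%, $115–154k 135/300 = 45%, $155k+ 56/280 = 20%.
With weight = n_sampled/n_responded per class, the weighted class total is n_sampled:
  under $85k: 280 × 86 = 24,080
  $85–94k: 240 × 85.8 = 20,592
  $95–114k: 360 × 40.6 = 14,616
  $115–154k: 300 × 43.9 = 13,170
  $155k+: 280 × 88.8 = 24,864
Adjusted estimate = 97,322 / 1,460 = 66.6589 → 66.7%.

66.7%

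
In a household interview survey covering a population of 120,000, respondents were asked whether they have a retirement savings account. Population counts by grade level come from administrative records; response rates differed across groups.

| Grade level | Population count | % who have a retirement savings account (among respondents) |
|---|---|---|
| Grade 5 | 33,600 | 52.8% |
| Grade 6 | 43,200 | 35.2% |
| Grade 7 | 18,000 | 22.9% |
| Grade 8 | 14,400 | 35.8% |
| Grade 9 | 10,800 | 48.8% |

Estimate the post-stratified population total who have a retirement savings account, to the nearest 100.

47,500

Apply each group's respondent rate to its population count:
  Grade 5: 33,600 × 52.8% = 17740.8
  Grade 6: 43,200 × 35.2% = 15206.4
  Grade 7: 18,000 × 22.9% = 4122
  Grade 8: 14,400 × 35.8% = 5155.2
  Grade 9: 10,800 × 48.8% = 5270.4
Estimated total = 47494.8 → 47,500.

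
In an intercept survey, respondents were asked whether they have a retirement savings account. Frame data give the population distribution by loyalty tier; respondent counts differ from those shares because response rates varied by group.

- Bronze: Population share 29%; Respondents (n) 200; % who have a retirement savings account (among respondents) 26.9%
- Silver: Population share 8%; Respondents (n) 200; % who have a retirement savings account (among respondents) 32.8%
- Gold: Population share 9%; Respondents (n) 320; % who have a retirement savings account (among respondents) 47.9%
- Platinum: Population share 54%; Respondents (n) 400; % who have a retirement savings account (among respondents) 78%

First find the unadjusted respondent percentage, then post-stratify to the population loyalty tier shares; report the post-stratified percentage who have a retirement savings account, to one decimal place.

Naive respondent-only estimate (weights = respondent counts):
  (200/1120)×26.9 + (200/1120)×32.8 + (320/1120)×47.9 + (400/1120)×78 = 52.2036%
Reweighting by population loyalty tier shares:
  0.29×26.9 + 0.08×32.8 + 0.09×47.9 + 0.54×78 = 56.856%

56.9%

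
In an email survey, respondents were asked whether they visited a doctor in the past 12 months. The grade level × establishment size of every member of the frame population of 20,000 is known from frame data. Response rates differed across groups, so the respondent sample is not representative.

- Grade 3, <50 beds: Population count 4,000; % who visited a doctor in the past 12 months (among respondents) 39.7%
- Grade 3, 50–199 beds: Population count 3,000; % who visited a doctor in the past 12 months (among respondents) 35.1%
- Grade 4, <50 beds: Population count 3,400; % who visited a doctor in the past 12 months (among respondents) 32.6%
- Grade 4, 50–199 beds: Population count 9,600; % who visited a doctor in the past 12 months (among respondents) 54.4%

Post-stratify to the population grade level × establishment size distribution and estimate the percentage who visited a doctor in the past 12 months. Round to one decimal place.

Each cell contributes population-share × respondent value:
  Grade 3, <50 beds: (4,000/20,000) × 39.7 = 7.94
  Grade 3, 50–199 beds: (3,000/20,000) × 35.1 = 5.265
  Grade 4, <50 beds: (3,400/20,000) × 32.6 = 5.542
  Grade 4, 50–199 beds: (9,600/20,000) × 54.4 = 26.112
Post-stratified estimate = 44.859 → 44.9%.

44.9%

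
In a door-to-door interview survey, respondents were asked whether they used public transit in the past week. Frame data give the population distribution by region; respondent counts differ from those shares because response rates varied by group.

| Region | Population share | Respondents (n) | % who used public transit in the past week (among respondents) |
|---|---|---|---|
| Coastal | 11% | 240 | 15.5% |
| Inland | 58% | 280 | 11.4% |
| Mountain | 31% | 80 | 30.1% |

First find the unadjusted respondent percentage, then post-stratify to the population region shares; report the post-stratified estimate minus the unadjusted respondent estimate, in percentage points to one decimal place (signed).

Naive respondent-only estimate (weights = respondent counts):
  (240/600)×15.5 + (280/600)×11.4 + (80/600)×30.1 = 15.5333%
Reweighting by population region shares:
  0.11×15.5 + 0.58×11.4 + 0.31×30.1 = 17.648%
Difference = 17.648 − 15.5333 = 2.1147 pp.

+2.1 percentage points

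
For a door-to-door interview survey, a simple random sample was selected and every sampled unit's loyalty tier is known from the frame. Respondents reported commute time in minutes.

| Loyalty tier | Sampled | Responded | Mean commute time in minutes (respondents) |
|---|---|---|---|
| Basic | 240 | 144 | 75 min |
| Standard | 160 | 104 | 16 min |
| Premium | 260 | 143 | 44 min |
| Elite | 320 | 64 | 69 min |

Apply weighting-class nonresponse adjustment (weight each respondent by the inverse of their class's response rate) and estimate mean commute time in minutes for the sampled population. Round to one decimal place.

Response rates by class: Basic 144/240 = 60%, Standard 104/160 = 65%, Premium 143/260 = 55%, Elite 64/320 = 20%.
With weight = n_sampled/n_responded per class, the weighted class total is n_sampled:
  Basic: 240 × 75 = 18,000
  Standard: 160 × 16 = 2560
  Premium: 260 × 44 = 11,440
  Elite: 320 × 69 = 22,080
Adjusted estimate = 54,080 / 980 = 55.1837 → 55.2.

55.2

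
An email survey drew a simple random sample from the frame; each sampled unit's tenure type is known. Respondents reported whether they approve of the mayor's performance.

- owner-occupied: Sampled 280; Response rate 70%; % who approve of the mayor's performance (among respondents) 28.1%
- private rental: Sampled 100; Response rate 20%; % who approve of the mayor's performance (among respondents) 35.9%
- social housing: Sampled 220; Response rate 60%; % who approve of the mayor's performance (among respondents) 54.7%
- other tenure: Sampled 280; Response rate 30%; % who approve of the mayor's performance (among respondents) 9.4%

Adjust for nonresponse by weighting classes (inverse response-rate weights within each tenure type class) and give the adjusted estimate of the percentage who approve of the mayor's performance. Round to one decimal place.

Each respondent's weight = sampled/responded in their class; summing within a class gives n_sampled, so:
  owner-occupied: 280 × 28.1 = 7868
  private rental: 100 × 35.9 = 3590
  social housing: 220 × 54.7 = 12,034
  other tenure: 280 × 9.4 = 2632
Adjusted estimate = 26,124 / 880 = 29.6864 → 29.7%.

29.7%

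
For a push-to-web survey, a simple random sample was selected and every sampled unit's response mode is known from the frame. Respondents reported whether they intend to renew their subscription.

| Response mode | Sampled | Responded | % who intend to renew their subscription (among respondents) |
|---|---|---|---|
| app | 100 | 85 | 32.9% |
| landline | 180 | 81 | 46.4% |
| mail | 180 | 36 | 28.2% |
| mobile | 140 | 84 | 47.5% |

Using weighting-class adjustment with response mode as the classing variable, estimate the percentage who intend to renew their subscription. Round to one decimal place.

Response rates by class: app 85/100 = 85%, landline 81/180 = 45%, mail 36/180 = 20%, mobile 84/140 = 60%.
With weight = n_sampled/n_responded per class, the weighted class total is n_sampled:
  app: 100 × 32.9 = 3290
  landline: 180 × 46.4 = 8352
  mail: 180 × 28.2 = 5076
  mobile: 140 × 47.5 = 6650
Adjusted estimate = 23,368 / 600 = 38.9467 → 38.9%.

38.9%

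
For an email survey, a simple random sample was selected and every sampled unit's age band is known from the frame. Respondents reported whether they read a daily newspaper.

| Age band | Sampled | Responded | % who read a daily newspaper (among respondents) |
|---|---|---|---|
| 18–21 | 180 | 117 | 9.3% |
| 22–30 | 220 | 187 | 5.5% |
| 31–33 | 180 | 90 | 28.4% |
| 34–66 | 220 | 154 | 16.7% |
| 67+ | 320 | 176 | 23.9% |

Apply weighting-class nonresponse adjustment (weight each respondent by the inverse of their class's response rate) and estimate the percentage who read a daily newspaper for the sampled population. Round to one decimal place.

Response rates by class: 18–21 117/180 = 65%, 22–30 187/220 = 85%, 31–33 90/180 = 50%, 34–66 154/220 = 70%, 67+ 176/320 = 55%.
Weighting each respondent by the inverse class response rate inflates each class back to its sampled size, so the class weight is n_sampled:
  18–21: 180 × 9.3 = 1674
  22–30: 220 × 5.5 = 1210
  31–33: 180 × 28.4 = 5112
  34–66: 220 × 16.7 = 3674
  67+: 320 × 23.9 = 7648
Adjusted estimate = 19,318 / 1,120 = 17.2482 → 17.2%.

17.2%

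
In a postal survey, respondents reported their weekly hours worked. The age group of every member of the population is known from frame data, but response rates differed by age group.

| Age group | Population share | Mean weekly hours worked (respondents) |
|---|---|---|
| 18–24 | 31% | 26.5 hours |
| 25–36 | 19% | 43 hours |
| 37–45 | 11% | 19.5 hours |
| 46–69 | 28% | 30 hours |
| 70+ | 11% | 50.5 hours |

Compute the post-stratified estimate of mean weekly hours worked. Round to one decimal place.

32.5

Reweight to the known age group distribution:
  18–24: 0.31 × 26.5 = 8.215
  25–36: 0.19 × 43 = 8.17
  37–45: 0.11 × 19.5 = 2.145
  46–69: 0.28 × 30 = 8.4
  70+: 0.11 × 50.5 = 5.555
Post-stratified estimate = 32.485 → 32.5.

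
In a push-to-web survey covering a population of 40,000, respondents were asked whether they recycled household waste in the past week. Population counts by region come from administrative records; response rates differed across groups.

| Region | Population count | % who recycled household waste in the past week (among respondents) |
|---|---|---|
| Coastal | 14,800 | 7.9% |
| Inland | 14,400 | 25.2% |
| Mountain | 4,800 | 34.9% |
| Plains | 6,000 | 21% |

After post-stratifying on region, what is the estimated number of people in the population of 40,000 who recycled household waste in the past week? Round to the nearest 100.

7,700

Each cell contributes its population count × the respondent rate:
  Coastal: 14,800 × 7.9% = 1169.2
  Inland: 14,400 × 25.2% = 3628.8
  Mountain: 4,800 × 34.9% = 1675.2
  Plains: 6,000 × 21% = 1260
Estimated total = 7733.2 → 7,700.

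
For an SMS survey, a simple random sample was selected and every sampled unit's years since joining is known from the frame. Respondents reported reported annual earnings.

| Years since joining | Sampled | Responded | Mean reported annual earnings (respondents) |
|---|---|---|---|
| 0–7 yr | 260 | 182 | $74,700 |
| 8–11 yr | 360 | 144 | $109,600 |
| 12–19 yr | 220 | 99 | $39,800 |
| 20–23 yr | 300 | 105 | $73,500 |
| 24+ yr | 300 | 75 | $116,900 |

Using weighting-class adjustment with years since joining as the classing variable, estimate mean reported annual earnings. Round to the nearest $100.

$86,600

Response rates by class: 0–7 yr 182/260 = 70%, 8–11 yr 144/360 = 40%, 12–19 yr 99/220 = 45%, 20–23 yr 105/300 = 35%, 24+ yr 75/300 = 25%.
Each respondent's weight = sampled/responded in their class; summing within a class gives n_sampled, so:
  0–7 yr: 260 × 74,700 = 19,422,000
  8–11 yr: 360 × 109,600 = 39,456,000
  12–19 yr: 220 × 39,800 = 8,756,000
  20–23 yr: 300 × 73,500 = 22,050,000
  24+ yr: 300 × 116,900 = 35,070,000
Adjusted estimate = 124,754,000 / 1,440 = 86634.7 → $86,600.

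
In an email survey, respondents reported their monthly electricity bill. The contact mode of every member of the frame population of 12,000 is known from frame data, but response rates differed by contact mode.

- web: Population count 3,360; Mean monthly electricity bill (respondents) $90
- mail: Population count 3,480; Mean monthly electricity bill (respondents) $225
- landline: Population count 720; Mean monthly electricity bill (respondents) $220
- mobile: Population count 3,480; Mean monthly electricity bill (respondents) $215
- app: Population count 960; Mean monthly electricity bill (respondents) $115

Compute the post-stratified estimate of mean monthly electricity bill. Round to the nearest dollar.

Reweight to the known contact mode distribution:
  web: (3,360/12,000) × 90 = 25.2
  mail: (3,480/12,000) × 225 = 65.25
  landline: (720/12,000) × 220 = 13.2
  mobile: (3,480/12,000) × 215 = 62.35
  app: (960/12,000) × 115 = 9.2
Post-stratified estimate = 175.2 → $175.

$175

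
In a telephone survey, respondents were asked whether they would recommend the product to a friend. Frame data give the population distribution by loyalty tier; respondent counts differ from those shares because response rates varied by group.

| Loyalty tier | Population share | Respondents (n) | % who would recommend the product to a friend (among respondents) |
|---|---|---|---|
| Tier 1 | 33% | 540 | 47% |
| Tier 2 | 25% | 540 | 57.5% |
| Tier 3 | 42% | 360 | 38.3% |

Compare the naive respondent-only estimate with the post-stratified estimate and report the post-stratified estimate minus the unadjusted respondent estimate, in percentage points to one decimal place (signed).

-2.8 percentage points

Naive respondent-only estimate (weights = respondent counts):
  (540/1440)×47 + (540/1440)×57.5 + (360/1440)×38.3 = 48.7625%
Post-stratified estimate weights by population shares:
  0.33×47 + 0.25×57.5 + 0.42×38.3 = 45.971%
Difference = 45.971 − 48.7625 = -2.7915 pp.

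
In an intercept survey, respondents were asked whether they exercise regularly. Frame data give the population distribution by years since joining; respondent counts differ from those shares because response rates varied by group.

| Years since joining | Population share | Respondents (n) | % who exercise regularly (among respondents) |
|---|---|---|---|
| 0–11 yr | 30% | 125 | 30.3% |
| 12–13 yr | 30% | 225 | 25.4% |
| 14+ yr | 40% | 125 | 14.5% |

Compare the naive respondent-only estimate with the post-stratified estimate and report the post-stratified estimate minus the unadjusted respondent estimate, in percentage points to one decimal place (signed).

Naive respondent-only estimate (weights = respondent counts):
  (125/475)×30.3 + (225/475)×25.4 + (125/475)×14.5 = 23.8211%
Reweighting by population years since joining shares:
  0.3×30.3 + 0.3×25.4 + 0.4×14.5 = 22.51%
Difference = 22.51 − 23.8211 = -1.3111 pp.

-1.3 percentage points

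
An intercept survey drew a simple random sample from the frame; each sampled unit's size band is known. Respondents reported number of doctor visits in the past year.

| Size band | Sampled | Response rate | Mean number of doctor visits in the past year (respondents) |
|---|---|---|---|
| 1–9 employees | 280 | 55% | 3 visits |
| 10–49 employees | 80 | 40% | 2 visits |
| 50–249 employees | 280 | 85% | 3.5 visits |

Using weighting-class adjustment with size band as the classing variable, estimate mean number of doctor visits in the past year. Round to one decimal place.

Each respondent's weight = sampled/responded in their class; summing within a class gives n_sampled, so:
  1–9 employees: 280 × 3 = 840
  10–49 employees: 80 × 2 = 160
  50–249 employees: 280 × 3.5 = 980
Adjusted estimate = 1980 / 640 = 3.09375 → 3.1.

3.1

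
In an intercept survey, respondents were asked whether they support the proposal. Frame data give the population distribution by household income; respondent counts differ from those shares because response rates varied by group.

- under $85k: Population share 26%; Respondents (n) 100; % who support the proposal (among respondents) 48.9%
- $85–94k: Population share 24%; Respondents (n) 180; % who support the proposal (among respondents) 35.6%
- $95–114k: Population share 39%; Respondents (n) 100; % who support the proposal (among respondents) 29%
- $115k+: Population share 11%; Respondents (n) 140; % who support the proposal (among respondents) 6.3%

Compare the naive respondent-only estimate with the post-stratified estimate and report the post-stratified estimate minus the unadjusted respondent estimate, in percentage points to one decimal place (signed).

Without adjustment, the pooled respondent share is:
  (100/520)×48.9 + (180/520)×35.6 + (100/520)×29 + (140/520)×6.3 = 29%
Reweighting by population household income shares:
  0.26×48.9 + 0.24×35.6 + 0.39×29 + 0.11×6.3 = 33.261%
Difference = 33.261 − 29 = 4.261 pp.

+4.3 percentage points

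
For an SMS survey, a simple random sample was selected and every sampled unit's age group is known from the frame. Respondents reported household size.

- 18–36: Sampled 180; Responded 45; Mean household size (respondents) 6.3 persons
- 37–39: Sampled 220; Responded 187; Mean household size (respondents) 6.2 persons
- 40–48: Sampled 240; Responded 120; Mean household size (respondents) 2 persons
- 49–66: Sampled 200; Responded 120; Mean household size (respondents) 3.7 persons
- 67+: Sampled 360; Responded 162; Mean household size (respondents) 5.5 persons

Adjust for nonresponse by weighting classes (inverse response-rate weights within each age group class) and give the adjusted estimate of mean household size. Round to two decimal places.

Response rates by class: 18–36 45/180 = 25%, 37–39 187/220 = 85%, 40–48 120/240 = 50%, 49–66 120/200 = 60%, 67+ 162/360 = 45%.
With weight = n_sampled/n_responded per class, the weighted class total is n_sampled:
  18–36: 180 × 6.3 = 1134
  37–39: 220 × 6.2 = 1364
  40–48: 240 × 2 = 480
  49–66: 200 × 3.7 = 740
  67+: 360 × 5.5 = 1980
Adjusted estimate = 5698 / 1,200 = 4.74833 → 4.75.

4.75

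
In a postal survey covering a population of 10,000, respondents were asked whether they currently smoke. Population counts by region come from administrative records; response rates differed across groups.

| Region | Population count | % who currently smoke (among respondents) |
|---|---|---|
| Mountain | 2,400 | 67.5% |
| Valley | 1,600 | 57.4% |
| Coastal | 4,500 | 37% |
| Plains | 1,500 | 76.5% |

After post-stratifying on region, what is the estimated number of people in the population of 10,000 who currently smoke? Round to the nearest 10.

5,350

Estimated count per cell = population count × respondent percentage:
  Mountain: 2,400 × 67.5% = 1620
  Valley: 1,600 × 57.4% = 918.4
  Coastal: 4,500 × 37% = 1665
  Plains: 1,500 × 76.5% = 1147.5
Estimated total = 5350.9 → 5,350.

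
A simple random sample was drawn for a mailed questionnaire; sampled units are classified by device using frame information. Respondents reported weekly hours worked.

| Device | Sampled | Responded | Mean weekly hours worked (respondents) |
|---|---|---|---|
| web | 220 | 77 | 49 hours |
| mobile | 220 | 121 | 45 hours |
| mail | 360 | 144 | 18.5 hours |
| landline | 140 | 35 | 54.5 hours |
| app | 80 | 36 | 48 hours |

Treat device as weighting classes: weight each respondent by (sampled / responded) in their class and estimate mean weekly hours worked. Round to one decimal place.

38.0

Class response rates: web 77/220 = 35%, mobile 121/220 = 55%, mail 144/360 = 40%, landline 35/140 = 25%, app 36/80 = 45%.
With weight = n_sampled/n_responded per class, the weighted class total is n_sampled:
  web: 220 × 49 = 10,780
  mobile: 220 × 45 = 9900
  mail: 360 × 18.5 = 6660
  landline: 140 × 54.5 = 7630
  app: 80 × 48 = 3840
Adjusted estimate = 38,810 / 1,020 = 38.049 → 38.0.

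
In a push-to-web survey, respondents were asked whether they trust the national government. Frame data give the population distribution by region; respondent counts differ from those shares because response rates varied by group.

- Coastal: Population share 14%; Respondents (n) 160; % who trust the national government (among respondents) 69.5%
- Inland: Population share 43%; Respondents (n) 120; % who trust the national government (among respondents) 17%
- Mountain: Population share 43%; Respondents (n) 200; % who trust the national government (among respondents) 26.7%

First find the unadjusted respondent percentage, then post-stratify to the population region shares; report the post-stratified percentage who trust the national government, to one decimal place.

Unadjusted (pooled respondent) estimate weights by respondent counts:
  (160/480)×69.5 + (120/480)×17 + (200/480)×26.7 = 38.5417%
Post-stratifying to population shares instead:
  0.14×69.5 + 0.43×17 + 0.43×26.7 = 28.521%

28.5%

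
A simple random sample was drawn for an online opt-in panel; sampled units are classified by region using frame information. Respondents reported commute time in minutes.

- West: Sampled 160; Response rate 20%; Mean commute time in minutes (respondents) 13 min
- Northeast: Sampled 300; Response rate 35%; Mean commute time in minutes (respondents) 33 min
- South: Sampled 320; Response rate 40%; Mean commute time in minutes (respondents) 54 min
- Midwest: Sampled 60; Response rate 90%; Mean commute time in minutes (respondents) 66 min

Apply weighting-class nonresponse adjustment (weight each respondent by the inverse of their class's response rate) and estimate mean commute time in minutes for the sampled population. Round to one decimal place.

Each respondent's weight = sampled/responded in their class; summing within a class gives n_sampled, so:
  West: 160 × 13 = 2080
  Northeast: 300 × 33 = 9900
  South: 320 × 54 = 17,280
  Midwest: 60 × 66 = 3960
Adjusted estimate = 33,220 / 840 = 39.5476 → 39.5.

39.5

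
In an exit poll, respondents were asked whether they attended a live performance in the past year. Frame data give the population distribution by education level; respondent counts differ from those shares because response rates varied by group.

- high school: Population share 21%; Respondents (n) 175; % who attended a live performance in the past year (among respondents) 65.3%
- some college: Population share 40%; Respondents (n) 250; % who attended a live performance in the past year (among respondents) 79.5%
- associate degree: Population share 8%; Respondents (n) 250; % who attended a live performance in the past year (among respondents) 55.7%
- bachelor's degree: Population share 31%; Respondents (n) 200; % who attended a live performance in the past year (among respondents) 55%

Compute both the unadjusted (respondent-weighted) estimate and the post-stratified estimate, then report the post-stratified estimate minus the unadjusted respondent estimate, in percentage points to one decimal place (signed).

Without adjustment, the pooled respondent share is:
  (175/875)×65.3 + (250/875)×79.5 + (250/875)×55.7 + (200/875)×55 = 64.26%
Post-stratifying to population shares instead:
  0.21×65.3 + 0.4×79.5 + 0.08×55.7 + 0.31×55 = 67.019%
Difference = 67.019 − 64.26 = 2.759 pp.

+2.8 percentage points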